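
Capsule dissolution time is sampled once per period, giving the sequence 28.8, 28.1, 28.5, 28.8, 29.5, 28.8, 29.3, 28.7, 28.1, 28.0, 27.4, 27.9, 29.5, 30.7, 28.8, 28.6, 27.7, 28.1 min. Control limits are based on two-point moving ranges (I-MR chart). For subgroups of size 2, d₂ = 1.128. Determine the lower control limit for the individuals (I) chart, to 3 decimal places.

26.766

X̄ = (28.8 + 28.1 + 28.5 + 28.8 + 29.5 + 28.8 + 29.3 + 28.7 + 28.1 + 28.0 + 27.4 + 27.9 + 29.5 + 30.7 + 28.8 + 28.6 + 27.7 + 28.1) / 18 = 28.6278
Moving ranges: 0.7, 0.4, 0.3, 0.7, 0.7, 0.5, 0.6, 0.6, 0.1, 0.6, 0.5, 1.6, 1.2, 1.9, 0.2, 0.9, 0.4; M̄R̄ = 11.9000 / 17 = 0.7000
LCL = X̄ − 3·M̄R̄/d₂ = 28.6278 − 3 × 0.7000 / 1.128 = 26.7661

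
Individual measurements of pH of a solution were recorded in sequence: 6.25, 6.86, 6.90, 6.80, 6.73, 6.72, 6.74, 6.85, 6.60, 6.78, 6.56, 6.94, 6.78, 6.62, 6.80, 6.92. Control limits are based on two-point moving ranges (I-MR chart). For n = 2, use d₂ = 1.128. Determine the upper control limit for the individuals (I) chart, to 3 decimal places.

X̄ = (6.25 + 6.86 + 6.90 + 6.80 + 6.73 + 6.72 + 6.74 + 6.85 + 6.60 + 6.78 + 6.56 + 6.94 + 6.78 + 6.62 + 6.80 + 6.92) / 16 = 6.7406
Moving ranges: 0.61, 0.04, 0.10, 0.07, 0.01, 0.02, 0.11, 0.25, 0.18, 0.22, 0.38, 0.16, 0.16, 0.18, 0.12; M̄R̄ = 2.6100 / 15 = 0.1740
UCL = X̄ + 3·M̄R̄/d₂ = 6.7406 + 3 × 0.1740 / 1.128 = 7.2034

7.203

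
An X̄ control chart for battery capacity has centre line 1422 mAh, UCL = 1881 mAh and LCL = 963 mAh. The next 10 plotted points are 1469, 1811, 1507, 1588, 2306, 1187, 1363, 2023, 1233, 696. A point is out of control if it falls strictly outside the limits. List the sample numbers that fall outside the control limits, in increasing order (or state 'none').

5, 8, 10

Compare each point to [963, 1881]: sample 5 = 2306 > UCL; sample 8 = 2023 > UCL; sample 10 = 696 < LCL.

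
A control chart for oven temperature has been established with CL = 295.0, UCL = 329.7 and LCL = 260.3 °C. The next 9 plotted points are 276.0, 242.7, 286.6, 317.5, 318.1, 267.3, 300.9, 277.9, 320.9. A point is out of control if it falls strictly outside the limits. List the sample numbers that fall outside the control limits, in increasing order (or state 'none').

Compare each point to [260.3, 329.7]: sample 2 = 242.7 < LCL.

2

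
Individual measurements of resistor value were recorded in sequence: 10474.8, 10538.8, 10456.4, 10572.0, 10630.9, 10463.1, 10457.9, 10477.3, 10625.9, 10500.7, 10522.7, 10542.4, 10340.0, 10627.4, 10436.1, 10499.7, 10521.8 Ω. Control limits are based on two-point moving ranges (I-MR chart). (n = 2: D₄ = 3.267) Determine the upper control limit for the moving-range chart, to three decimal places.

325.802

Moving ranges: 64.0, 82.4, 115.6, 58.9, 167.8, 5.2, 19.4, 148.6, 125.2, 22.0, 19.7, 202.4, 287.4, 191.3, 63.6, 22.1; M̄R̄ = 1595.6000 / 16 = 99.7250
UCL_MR = D₄·M̄R̄ = 3.267 × 99.7250 = 325.8016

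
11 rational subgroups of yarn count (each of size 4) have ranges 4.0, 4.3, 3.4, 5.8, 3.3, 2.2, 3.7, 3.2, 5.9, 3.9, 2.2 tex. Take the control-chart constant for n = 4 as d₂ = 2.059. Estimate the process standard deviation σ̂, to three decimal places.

R̄ = (4.0 + 4.3 + 3.4 + 5.8 + 3.3 + 2.2 + 3.7 + 3.2 + 5.9 + 3.9 + 2.2) / 11 = 3.8091
σ̂ = R̄ / d₂ = 3.8091 / 2.059 = 1.8500

1.850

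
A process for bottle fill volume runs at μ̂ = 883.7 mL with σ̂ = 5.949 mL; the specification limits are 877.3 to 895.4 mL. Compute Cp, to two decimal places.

0.51

Cp = (USL − LSL) / (6σ̂) = (895.4 − 877.3) / (6 × 5.949) = 18.1000 / 35.6940 = 0.5071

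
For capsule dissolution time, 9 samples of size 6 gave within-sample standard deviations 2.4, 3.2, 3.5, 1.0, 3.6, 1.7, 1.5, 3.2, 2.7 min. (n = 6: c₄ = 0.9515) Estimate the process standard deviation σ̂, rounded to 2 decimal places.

s̄ = (2.4 + 3.2 + 3.5 + 1.0 + 3.6 + 1.7 + 1.5 + 3.2 + 2.7) / 9 = 2.5333
σ̂ = s̄ / c₄ = 2.5333 / 0.9515 = 2.6625

2.66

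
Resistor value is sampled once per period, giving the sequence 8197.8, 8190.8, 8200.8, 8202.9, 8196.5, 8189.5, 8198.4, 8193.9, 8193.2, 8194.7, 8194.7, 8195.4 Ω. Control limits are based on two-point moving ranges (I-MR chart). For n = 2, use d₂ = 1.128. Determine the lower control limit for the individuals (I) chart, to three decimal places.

8183.918

X̄ = (8197.8 + 8190.8 + 8200.8 + 8202.9 + 8196.5 + 8189.5 + 8198.4 + 8193.9 + 8193.2 + 8194.7 + 8194.7 + 8195.4) / 12 = 8195.7167
Moving ranges: 7.0, 10.0, 2.1, 6.4, 7.0, 8.9, 4.5, 0.7, 1.5, 0.0, 0.7; M̄R̄ = 48.8000 / 11 = 4.4364
LCL = X̄ − 3·M̄R̄/d₂ = 8195.7167 − 3 × 4.4364 / 1.128 = 8183.9178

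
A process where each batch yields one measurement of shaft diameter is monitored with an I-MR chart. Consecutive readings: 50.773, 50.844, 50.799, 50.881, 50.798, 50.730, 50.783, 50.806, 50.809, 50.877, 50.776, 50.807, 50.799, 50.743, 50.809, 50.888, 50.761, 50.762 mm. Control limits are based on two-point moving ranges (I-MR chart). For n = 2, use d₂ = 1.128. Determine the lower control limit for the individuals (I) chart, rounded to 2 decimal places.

50.65

X̄ = (50.773 + 50.844 + 50.799 + 50.881 + 50.798 + 50.730 + 50.783 + 50.806 + 50.809 + 50.877 + 50.776 + 50.807 + 50.799 + 50.743 + 50.809 + 50.888 + 50.761 + 50.762) / 18 = 50.8025
Moving ranges: 0.071, 0.045, 0.082, 0.083, 0.068, 0.053, 0.023, 0.003, 0.068, 0.101, 0.031, 0.008, 0.056, 0.066, 0.079, 0.127, 0.001; M̄R̄ = 0.9650 / 17 = 0.0568
LCL = X̄ − 3·M̄R̄/d₂ = 50.8025 − 3 × 0.0568 / 1.128 = 50.6515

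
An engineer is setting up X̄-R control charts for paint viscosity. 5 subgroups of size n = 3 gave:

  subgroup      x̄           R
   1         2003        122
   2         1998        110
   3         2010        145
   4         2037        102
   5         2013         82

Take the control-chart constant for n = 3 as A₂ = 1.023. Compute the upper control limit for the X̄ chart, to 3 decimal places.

2126.981

X̄̄ = (2003 + 1998 + 2010 + 2037 + 2013) / 5 = 10061.0000 / 5 = 2012.2000
R̄ = (122 + 110 + 145 + 102 + 82) / 5 = 561.0000 / 5 = 112.2000
UCL = X̄̄ + A₂·R̄ = 2012.2000 + 1.023 × 112.2000 = 2126.9806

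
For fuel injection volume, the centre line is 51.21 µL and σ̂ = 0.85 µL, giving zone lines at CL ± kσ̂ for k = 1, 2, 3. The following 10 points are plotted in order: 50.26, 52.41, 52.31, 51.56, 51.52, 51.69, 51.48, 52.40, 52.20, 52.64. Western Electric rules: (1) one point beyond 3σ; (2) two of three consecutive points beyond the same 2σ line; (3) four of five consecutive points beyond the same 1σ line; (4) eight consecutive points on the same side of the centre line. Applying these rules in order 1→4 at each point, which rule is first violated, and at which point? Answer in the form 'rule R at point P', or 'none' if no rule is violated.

Zone of each point (C = within 1σ̂, B = 1σ̂–2σ̂, A = 2σ̂–3σ̂, * = beyond 3σ̂; sign = side of CL): 1:-B, 2:+B, 3:+B, 4:+C, 5:+C, 6:+C, 7:+C, 8:+B, 9:+B, 10:+B
Rule 4 (eight consecutive points on the same side of the centre line) is satisfied at point 9.

rule 4 at point 9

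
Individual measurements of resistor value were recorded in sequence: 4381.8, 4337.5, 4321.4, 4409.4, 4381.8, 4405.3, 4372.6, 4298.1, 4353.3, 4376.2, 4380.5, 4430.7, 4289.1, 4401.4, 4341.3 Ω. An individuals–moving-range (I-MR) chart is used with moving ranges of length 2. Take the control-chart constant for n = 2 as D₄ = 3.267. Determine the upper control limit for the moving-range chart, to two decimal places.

Moving ranges: 44.3, 16.1, 88.0, 27.6, 23.5, 32.7, 74.5, 55.2, 22.9, 4.3, 50.2, 141.6, 112.3, 60.1; M̄R̄ = 753.3000 / 14 = 53.8071
UCL_MR = D₄·M̄R̄ = 3.267 × 53.8071 = 175.7879

175.79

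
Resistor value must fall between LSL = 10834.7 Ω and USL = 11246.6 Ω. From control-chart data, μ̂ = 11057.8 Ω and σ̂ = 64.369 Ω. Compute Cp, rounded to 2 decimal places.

1.07

Cp = (USL − LSL) / (6σ̂) = (11246.6 − 10834.7) / (6 × 64.369) = 411.9000 / 386.2140 = 1.0665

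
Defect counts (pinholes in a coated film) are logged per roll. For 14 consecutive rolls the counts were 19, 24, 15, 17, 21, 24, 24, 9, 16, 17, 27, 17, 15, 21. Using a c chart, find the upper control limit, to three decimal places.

32.077

c̄ = (19 + 24 + 15 + 17 + 21 + 24 + 24 + 9 + 16 + 17 + 27 + 17 + 15 + 21) / 14 = 266 / 14 = 19.0000
UCL = c̄ + 3√c̄ = 19.0000 + 3 × √19.0000 = 19.0000 + 3 × 4.3589 = 32.0767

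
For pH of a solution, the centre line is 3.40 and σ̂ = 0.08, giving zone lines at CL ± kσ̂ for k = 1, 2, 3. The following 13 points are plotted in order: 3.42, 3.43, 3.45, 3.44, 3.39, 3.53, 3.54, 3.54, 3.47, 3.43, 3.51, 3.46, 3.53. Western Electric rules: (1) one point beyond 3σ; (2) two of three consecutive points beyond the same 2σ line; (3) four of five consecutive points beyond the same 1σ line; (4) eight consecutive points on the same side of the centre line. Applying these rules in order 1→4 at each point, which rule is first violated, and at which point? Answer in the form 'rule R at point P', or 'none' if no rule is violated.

Zone of each point (C = within 1σ̂, B = 1σ̂–2σ̂, A = 2σ̂–3σ̂, * = beyond 3σ̂; sign = side of CL): 1:+C, 2:+C, 3:+C, 4:+C, 5:-C, 6:+B, 7:+B, 8:+B, 9:+C, 10:+C, 11:+B, 12:+C, 13:+B
Rule 4 (eight consecutive points on the same side of the centre line) is satisfied at point 13.

rule 4 at point 13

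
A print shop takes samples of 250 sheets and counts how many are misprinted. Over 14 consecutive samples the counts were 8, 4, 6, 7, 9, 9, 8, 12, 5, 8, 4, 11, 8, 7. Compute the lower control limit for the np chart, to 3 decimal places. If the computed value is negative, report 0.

p̄ = Σdᵢ / (k·n) = 106 / (14 × 250) = 0.03029
LCL = np̄ − 3·√(np̄(1−p̄)) = 7.5714 − 3 × 2.7096 = -0.5575 → 0 (negative, so LCL = 0)

0.000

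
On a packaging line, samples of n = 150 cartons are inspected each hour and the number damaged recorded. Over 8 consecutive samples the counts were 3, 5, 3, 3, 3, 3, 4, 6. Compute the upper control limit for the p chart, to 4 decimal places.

0.0632

p̄ = Σdᵢ / (k·n) = 30 / (8 × 150) = 0.02500
UCL = p̄ + 3·√(p̄(1−p̄)/n) = 0.02500 + 3 × √(0.02500×0.97500/150) = 0.02500 + 3 × 0.01275 = 0.06324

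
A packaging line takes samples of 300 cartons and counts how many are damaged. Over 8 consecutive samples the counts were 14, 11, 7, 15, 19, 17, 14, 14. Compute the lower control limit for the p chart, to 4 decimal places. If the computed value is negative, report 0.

0.0099

p̄ = Σdᵢ / (k·n) = 111 / (8 × 300) = 0.04625
LCL = p̄ − 3·√(p̄(1−p̄)/n) = 0.04625 − 3 × 0.01213 = 0.00987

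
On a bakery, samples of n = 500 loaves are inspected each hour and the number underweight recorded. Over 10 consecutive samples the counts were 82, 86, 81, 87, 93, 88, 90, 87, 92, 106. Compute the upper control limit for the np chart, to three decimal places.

114.882

p̄ = Σdᵢ / (k·n) = 892 / (10 × 500) = 0.17840
UCL = np̄ + 3·√(np̄(1−p̄)) = 89.2000 + 3 × √(89.2000×0.82160) = 89.2000 + 3 × 8.5608 = 114.8823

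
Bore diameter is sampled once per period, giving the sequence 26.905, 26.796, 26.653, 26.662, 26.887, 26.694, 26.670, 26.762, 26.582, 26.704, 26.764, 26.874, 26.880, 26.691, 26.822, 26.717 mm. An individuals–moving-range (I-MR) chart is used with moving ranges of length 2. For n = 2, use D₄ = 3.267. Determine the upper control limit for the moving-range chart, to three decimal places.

Moving ranges: 0.109, 0.143, 0.009, 0.225, 0.193, 0.024, 0.092, 0.180, 0.122, 0.060, 0.110, 0.006, 0.189, 0.131, 0.105; M̄R̄ = 1.6980 / 15 = 0.1132
UCL_MR = D₄·M̄R̄ = 3.267 × 0.1132 = 0.3698

0.370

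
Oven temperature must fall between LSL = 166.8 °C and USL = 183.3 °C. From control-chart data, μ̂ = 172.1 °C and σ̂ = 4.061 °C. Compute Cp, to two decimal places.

Cp = (USL − LSL) / (6σ̂) = (183.3 − 166.8) / (6 × 4.061) = 16.5000 / 24.3660 = 0.6772

0.68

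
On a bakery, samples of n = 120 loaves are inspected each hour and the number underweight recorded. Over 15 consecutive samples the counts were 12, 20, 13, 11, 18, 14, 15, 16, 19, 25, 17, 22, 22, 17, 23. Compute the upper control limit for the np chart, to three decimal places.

29.226

p̄ = Σdᵢ / (k·n) = 264 / (15 × 120) = 0.14667
UCL = np̄ + 3·√(np̄(1−p̄)) = 17.6000 + 3 × √(17.6000×0.85333) = 17.6000 + 3 × 3.8754 = 29.2262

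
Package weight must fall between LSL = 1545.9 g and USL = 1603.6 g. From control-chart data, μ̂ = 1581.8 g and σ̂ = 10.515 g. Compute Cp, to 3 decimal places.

Cp = (USL − LSL) / (6σ̂) = (1603.6 − 1545.9) / (6 × 10.515) = 57.7000 / 63.0900 = 0.9146

0.915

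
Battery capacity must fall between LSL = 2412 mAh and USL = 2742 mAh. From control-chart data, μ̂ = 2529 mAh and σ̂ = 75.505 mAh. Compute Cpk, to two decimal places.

0.52

Cpu = (USL − μ̂) / (3σ̂) = (2742 − 2529) / (3 × 75.505) = 0.9403; Cpl = (μ̂ − LSL) / (3σ̂) = (2529 − 2412) / (3 × 75.505) = 0.5165; Cpk = min(Cpu, Cpl) = 0.5165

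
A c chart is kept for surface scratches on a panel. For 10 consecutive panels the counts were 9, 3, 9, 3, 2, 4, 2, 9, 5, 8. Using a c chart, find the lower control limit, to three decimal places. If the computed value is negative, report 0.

c̄ = (9 + 3 + 9 + 3 + 2 + 4 + 2 + 9 + 5 + 8) / 10 = 54 / 10 = 5.4000
LCL = c̄ − 3√c̄ = 5.4000 − 3 × 2.3238 = -1.5714 → 0 (cannot be negative)

0.000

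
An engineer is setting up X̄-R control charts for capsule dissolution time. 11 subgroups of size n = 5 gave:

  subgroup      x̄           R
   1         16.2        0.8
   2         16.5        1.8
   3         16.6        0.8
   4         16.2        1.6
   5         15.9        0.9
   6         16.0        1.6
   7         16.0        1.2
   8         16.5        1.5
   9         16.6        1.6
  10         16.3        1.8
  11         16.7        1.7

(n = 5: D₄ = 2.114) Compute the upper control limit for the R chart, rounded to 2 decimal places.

R̄ = (0.8 + 1.8 + 0.8 + 1.6 + 0.9 + 1.6 + 1.2 + 1.5 + 1.6 + 1.8 + 1.7) / 11 = 15.3000 / 11 = 1.3909
UCL_R = D₄·R̄ = 2.114 × 1.3909 = 2.9404

2.94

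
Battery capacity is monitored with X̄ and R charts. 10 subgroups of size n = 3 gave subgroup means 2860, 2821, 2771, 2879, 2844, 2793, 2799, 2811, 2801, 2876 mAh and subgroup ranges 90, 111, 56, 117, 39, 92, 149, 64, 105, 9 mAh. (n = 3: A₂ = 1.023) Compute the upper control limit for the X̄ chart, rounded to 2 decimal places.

X̄̄ = (2860 + 2821 + 2771 + 2879 + 2844 + 2793 + 2799 + 2811 + 2801 + 2876) / 10 = 28255.0000 / 10 = 2825.5000
R̄ = (90 + 111 + 56 + 117 + 39 + 92 + 149 + 64 + 105 + 9) / 10 = 832.0000 / 10 = 83.2000
UCL = X̄̄ + A₂·R̄ = 2825.5000 + 1.023 × 83.2000 = 2910.6136

2910.61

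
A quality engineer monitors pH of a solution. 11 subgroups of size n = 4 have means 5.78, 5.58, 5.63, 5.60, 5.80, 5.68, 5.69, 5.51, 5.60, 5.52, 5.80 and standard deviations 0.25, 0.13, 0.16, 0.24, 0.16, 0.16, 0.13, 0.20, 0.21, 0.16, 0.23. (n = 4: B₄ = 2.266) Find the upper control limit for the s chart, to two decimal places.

0.42

s̄ = (0.25 + 0.13 + 0.16 + 0.24 + 0.16 + 0.16 + 0.13 + 0.20 + 0.21 + 0.16 + 0.23) / 11 = 0.1845
UCL_s = B₄·s̄ = 2.266 × 0.1845 = 0.4182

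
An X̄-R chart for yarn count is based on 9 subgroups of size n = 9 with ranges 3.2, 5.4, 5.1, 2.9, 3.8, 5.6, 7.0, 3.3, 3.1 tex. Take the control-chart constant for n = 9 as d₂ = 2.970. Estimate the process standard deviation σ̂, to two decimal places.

1.47

R̄ = (3.2 + 5.4 + 5.1 + 2.9 + 3.8 + 5.6 + 7.0 + 3.3 + 3.1) / 9 = 4.3778
σ̂ = R̄ / d₂ = 4.3778 / 2.970 = 1.4740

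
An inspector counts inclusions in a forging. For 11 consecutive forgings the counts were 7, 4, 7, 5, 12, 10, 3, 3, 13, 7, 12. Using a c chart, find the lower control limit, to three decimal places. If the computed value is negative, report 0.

c̄ = (7 + 4 + 7 + 5 + 12 + 10 + 3 + 3 + 13 + 7 + 12) / 11 = 83 / 11 = 7.5455
LCL = c̄ − 3√c̄ = 7.5455 − 3 × 2.7469 = -0.6952 → 0 (cannot be negative)

0.000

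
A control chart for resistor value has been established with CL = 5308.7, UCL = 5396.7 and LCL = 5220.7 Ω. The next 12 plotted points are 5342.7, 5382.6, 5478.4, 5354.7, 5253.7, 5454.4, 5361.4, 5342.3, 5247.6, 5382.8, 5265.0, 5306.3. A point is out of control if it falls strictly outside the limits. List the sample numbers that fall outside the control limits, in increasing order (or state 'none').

3, 6

Compare each point to [5220.7, 5396.7]: sample 3 = 5478.4 > UCL; sample 6 = 5454.4 > UCL.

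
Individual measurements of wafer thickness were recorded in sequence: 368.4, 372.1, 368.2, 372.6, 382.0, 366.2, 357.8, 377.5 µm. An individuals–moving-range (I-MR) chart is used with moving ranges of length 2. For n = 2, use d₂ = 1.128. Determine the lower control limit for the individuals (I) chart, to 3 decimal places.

345.790

X̄ = (368.4 + 372.1 + 368.2 + 372.6 + 382.0 + 366.2 + 357.8 + 377.5) / 8 = 370.6000
Moving ranges: 3.7, 3.9, 4.4, 9.4, 15.8, 8.4, 19.7; M̄R̄ = 65.3000 / 7 = 9.3286
LCL = X̄ − 3·M̄R̄/d₂ = 370.6000 − 3 × 9.3286 / 1.128 = 345.7900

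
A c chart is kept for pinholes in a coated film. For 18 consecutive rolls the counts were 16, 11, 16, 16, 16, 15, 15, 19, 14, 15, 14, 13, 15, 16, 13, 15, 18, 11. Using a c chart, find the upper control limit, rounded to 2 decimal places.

26.46

c̄ = (16 + 11 + 16 + 16 + 16 + 15 + 15 + 19 + 14 + 15 + 14 + 13 + 15 + 16 + 13 + 15 + 18 + 11) / 18 = 268 / 18 = 14.8889
UCL = c̄ + 3√c̄ = 14.8889 + 3 × √14.8889 = 14.8889 + 3 × 3.8586 = 26.4647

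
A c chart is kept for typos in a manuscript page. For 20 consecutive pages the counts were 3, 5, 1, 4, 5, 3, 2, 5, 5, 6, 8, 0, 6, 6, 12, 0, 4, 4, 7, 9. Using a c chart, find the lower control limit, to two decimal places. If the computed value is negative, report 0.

0.00

c̄ = (3 + 5 + 1 + 4 + 5 + 3 + 2 + 5 + 5 + 6 + 8 + 0 + 6 + 6 + 12 + 0 + 4 + 4 + 7 + 9) / 20 = 95 / 20 = 4.7500
LCL = c̄ − 3√c̄ = 4.7500 − 3 × 2.1794 = -1.7883 → 0 (cannot be negative)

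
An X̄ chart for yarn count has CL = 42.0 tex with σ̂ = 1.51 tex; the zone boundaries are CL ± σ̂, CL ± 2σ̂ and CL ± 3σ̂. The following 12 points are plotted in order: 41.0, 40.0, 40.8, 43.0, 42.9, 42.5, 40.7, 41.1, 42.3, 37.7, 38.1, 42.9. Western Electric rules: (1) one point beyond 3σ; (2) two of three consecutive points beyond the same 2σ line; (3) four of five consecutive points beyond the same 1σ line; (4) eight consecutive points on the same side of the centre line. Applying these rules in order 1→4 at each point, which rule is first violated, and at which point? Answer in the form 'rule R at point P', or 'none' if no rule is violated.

Zone of each point (C = within 1σ̂, B = 1σ̂–2σ̂, A = 2σ̂–3σ̂, * = beyond 3σ̂; sign = side of CL): 1:-C, 2:-B, 3:-C, 4:+C, 5:+C, 6:+C, 7:-C, 8:-C, 9:+C, 10:-A, 11:-A, 12:+C
Rule 2 (two of three consecutive points beyond the same 2σ limit) is satisfied at point 11.

rule 2 at point 11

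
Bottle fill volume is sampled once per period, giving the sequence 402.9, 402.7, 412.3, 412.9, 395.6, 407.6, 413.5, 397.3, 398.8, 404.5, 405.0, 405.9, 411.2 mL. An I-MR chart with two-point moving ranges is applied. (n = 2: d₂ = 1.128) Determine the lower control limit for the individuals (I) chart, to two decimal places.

388.62

X̄ = (402.9 + 402.7 + 412.3 + 412.9 + 395.6 + 407.6 + 413.5 + 397.3 + 398.8 + 404.5 + 405.0 + 405.9 + 411.2) / 13 = 405.4000
Moving ranges: 0.2, 9.6, 0.6, 17.3, 12.0, 5.9, 16.2, 1.5, 5.7, 0.5, 0.9, 5.3; M̄R̄ = 75.7000 / 12 = 6.3083
LCL = X̄ − 3·M̄R̄/d₂ = 405.4000 − 3 × 6.3083 / 1.128 = 388.6225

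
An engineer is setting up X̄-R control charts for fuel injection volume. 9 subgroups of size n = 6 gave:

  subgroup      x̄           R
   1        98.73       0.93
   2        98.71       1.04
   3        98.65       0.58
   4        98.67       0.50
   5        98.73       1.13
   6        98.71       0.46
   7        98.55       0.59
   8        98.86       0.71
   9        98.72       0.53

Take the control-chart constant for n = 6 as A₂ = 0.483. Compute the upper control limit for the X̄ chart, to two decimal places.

99.05

X̄̄ = (98.73 + 98.71 + 98.65 + 98.67 + 98.73 + 98.71 + 98.55 + 98.86 + 98.72) / 9 = 888.3300 / 9 = 98.7033
R̄ = (0.93 + 1.04 + 0.58 + 0.50 + 1.13 + 0.46 + 0.59 + 0.71 + 0.53) / 9 = 6.4700 / 9 = 0.7189
UCL = X̄̄ + A₂·R̄ = 98.7033 + 0.483 × 0.7189 = 99.0506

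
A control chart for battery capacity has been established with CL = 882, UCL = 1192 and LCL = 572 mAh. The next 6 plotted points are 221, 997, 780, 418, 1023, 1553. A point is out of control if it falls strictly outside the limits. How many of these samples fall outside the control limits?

Compare each point to [572, 1192]: sample 1 = 221 < LCL; sample 4 = 418 < LCL; sample 6 = 1553 > UCL.

3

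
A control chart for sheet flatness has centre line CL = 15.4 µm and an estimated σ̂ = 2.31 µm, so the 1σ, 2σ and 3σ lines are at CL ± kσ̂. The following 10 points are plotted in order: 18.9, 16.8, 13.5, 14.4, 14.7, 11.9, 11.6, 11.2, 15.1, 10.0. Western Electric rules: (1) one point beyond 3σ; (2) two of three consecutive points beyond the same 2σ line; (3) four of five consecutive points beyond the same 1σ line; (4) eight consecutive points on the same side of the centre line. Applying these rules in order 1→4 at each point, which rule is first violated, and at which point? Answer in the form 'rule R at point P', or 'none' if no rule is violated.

Zone of each point (C = within 1σ̂, B = 1σ̂–2σ̂, A = 2σ̂–3σ̂, * = beyond 3σ̂; sign = side of CL): 1:+B, 2:+C, 3:-C, 4:-C, 5:-C, 6:-B, 7:-B, 8:-B, 9:-C, 10:-A
Rule 3 (four of five consecutive points beyond the same 1σ limit) is satisfied at point 10.

rule 3 at point 10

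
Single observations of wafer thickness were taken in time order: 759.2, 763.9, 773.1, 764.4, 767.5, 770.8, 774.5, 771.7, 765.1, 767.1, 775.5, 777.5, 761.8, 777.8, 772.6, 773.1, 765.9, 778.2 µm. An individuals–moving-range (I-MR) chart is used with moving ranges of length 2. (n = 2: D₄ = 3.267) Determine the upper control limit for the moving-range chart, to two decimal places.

Moving ranges: 4.7, 9.2, 8.7, 3.1, 3.3, 3.7, 2.8, 6.6, 2.0, 8.4, 2.0, 15.7, 16.0, 5.2, 0.5, 7.2, 12.3; M̄R̄ = 111.4000 / 17 = 6.5529
UCL_MR = D₄·M̄R̄ = 3.267 × 6.5529 = 21.4085

21.41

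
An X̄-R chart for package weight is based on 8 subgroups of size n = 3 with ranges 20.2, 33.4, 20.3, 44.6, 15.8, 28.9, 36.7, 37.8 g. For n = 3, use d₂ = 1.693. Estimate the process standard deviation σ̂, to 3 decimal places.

17.550

R̄ = (20.2 + 33.4 + 20.3 + 44.6 + 15.8 + 28.9 + 36.7 + 37.8) / 8 = 29.7125
σ̂ = R̄ / d₂ = 29.7125 / 1.693 = 17.5502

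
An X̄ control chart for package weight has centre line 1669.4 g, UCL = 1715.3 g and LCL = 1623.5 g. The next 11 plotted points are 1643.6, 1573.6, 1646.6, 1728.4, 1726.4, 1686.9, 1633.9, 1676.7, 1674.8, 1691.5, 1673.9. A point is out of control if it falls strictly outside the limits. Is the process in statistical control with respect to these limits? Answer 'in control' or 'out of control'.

Compare each point to [1623.5, 1715.3]: sample 2 = 1573.6 < LCL; sample 4 = 1728.4 > UCL; sample 5 = 1726.4 > UCL.

out of control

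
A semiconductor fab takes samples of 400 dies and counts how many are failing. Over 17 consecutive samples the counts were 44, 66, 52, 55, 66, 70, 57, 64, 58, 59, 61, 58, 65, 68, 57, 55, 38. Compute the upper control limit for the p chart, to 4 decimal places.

p̄ = Σdᵢ / (k·n) = 993 / (17 × 400) = 0.14603
UCL = p̄ + 3·√(p̄(1−p̄)/n) = 0.14603 + 3 × √(0.14603×0.85397/400) = 0.14603 + 3 × 0.01766 = 0.19900

0.1990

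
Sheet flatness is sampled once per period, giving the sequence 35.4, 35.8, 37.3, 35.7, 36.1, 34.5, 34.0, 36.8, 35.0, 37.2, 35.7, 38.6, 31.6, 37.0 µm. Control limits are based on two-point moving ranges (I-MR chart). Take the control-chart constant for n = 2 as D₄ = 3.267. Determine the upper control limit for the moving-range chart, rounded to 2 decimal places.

Moving ranges: 0.4, 1.5, 1.6, 0.4, 1.6, 0.5, 2.8, 1.8, 2.2, 1.5, 2.9, 7.0, 5.4; M̄R̄ = 29.6000 / 13 = 2.2769
UCL_MR = D₄·M̄R̄ = 3.267 × 2.2769 = 7.4387

7.44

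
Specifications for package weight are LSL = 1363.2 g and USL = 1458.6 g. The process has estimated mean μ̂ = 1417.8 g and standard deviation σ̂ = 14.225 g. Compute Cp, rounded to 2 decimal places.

1.12

Cp = (USL − LSL) / (6σ̂) = (1458.6 − 1363.2) / (6 × 14.225) = 95.4000 / 85.3500 = 1.1178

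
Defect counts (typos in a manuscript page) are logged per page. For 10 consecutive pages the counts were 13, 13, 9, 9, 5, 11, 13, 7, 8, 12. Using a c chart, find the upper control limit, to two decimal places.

c̄ = (13 + 13 + 9 + 9 + 5 + 11 + 13 + 7 + 8 + 12) / 10 = 100 / 10 = 10.0000
UCL = c̄ + 3√c̄ = 10.0000 + 3 × √10.0000 = 10.0000 + 3 × 3.1623 = 19.4868

19.49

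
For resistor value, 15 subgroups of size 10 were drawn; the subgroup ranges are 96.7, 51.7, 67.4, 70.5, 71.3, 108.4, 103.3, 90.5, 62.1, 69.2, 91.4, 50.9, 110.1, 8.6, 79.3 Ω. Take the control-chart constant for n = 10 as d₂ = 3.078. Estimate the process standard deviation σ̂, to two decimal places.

24.51

R̄ = (96.7 + 51.7 + 67.4 + 70.5 + 71.3 + 108.4 + 103.3 + 90.5 + 62.1 + 69.2 + 91.4 + 50.9 + 110.1 + 8.6 + 79.3) / 15 = 75.4267
σ̂ = R̄ / d₂ = 75.4267 / 3.078 = 24.5051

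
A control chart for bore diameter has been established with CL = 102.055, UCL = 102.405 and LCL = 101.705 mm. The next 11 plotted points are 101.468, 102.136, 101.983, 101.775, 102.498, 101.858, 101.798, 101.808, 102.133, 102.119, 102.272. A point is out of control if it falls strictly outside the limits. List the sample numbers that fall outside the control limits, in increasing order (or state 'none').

1, 5

Compare each point to [101.705, 102.405]: sample 1 = 101.468 < LCL; sample 5 = 102.498 > UCL.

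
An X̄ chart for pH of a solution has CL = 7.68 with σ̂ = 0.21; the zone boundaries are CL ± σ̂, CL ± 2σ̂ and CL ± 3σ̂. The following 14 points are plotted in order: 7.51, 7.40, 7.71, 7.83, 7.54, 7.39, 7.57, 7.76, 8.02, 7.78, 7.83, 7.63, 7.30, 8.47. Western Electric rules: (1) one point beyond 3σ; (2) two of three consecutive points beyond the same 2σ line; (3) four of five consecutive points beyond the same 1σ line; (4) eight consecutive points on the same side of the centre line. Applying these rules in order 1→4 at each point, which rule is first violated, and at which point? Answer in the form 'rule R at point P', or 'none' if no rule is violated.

Zone of each point (C = within 1σ̂, B = 1σ̂–2σ̂, A = 2σ̂–3σ̂, * = beyond 3σ̂; sign = side of CL): 1:-C, 2:-B, 3:+C, 4:+C, 5:-C, 6:-B, 7:-C, 8:+C, 9:+B, 10:+C, 11:+C, 12:-C, 13:-B, 14:+*
Rule 1 (one point beyond the 3σ limits) is satisfied at point 14.

rule 1 at point 14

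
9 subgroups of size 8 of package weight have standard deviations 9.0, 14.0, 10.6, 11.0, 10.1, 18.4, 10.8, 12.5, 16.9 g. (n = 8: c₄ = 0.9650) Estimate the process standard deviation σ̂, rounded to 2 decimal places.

13.05

s̄ = (9.0 + 14.0 + 10.6 + 11.0 + 10.1 + 18.4 + 10.8 + 12.5 + 16.9) / 9 = 12.5889
σ̂ = s̄ / c₄ = 12.5889 / 0.9650 = 13.0455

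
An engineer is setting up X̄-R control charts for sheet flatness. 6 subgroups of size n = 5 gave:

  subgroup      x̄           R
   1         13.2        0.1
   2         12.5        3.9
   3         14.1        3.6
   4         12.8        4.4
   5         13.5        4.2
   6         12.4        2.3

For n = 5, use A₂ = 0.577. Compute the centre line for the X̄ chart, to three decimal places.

13.083

X̄̄ = (13.2 + 12.5 + 14.1 + 12.8 + 13.5 + 12.4) / 6 = 78.5000 / 6 = 13.0833
CL = X̄̄ = 13.0833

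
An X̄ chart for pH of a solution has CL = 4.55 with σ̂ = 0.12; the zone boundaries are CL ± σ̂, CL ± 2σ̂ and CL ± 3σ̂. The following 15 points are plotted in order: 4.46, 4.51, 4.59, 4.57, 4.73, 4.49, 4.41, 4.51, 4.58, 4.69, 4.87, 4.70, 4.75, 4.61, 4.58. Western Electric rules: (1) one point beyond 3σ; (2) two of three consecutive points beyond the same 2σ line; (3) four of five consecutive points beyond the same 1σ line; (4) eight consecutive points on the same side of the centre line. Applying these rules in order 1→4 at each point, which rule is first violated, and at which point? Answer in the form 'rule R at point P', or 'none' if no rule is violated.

rule 3 at point 13

Zone of each point (C = within 1σ̂, B = 1σ̂–2σ̂, A = 2σ̂–3σ̂, * = beyond 3σ̂; sign = side of CL): 1:-C, 2:-C, 3:+C, 4:+C, 5:+B, 6:-C, 7:-B, 8:-C, 9:+C, 10:+B, 11:+A, 12:+B, 13:+B, 14:+C, 15:+C
Rule 3 (four of five consecutive points beyond the same 1σ limit) is satisfied at point 13.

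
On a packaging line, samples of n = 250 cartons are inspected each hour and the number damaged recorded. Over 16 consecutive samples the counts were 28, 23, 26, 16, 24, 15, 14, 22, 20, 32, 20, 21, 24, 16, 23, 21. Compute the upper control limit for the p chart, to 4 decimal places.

0.1395

p̄ = Σdᵢ / (k·n) = 345 / (16 × 250) = 0.08625
UCL = p̄ + 3·√(p̄(1−p̄)/n) = 0.08625 + 3 × √(0.08625×0.91375/250) = 0.08625 + 3 × 0.01776 = 0.13952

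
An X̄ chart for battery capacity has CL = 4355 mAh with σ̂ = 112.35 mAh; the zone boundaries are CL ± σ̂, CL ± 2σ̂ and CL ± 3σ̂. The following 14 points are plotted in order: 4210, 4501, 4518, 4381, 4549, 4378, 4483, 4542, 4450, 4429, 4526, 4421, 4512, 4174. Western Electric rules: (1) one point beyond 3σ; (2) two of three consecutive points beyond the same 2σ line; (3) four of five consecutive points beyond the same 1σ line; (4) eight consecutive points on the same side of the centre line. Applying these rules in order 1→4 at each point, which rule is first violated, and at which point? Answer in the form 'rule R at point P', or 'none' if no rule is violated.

Zone of each point (C = within 1σ̂, B = 1σ̂–2σ̂, A = 2σ̂–3σ̂, * = beyond 3σ̂; sign = side of CL): 1:-B, 2:+B, 3:+B, 4:+C, 5:+B, 6:+C, 7:+B, 8:+B, 9:+C, 10:+C, 11:+B, 12:+C, 13:+B, 14:-B
Rule 4 (eight consecutive points on the same side of the centre line) is satisfied at point 9.

rule 4 at point 9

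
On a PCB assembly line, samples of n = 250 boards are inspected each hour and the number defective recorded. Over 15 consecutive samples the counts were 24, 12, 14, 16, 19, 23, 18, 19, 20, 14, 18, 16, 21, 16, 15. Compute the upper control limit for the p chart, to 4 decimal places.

p̄ = Σdᵢ / (k·n) = 265 / (15 × 250) = 0.07067
UCL = p̄ + 3·√(p̄(1−p̄)/n) = 0.07067 + 3 × √(0.07067×0.92933/250) = 0.07067 + 3 × 0.01621 = 0.11929

0.1193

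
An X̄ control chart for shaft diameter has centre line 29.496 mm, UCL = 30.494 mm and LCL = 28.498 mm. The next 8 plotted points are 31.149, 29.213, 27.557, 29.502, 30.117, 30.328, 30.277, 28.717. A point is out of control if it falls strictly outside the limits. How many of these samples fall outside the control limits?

2

Compare each point to [28.498, 30.494]: sample 1 = 31.149 > UCL; sample 3 = 27.557 < LCL.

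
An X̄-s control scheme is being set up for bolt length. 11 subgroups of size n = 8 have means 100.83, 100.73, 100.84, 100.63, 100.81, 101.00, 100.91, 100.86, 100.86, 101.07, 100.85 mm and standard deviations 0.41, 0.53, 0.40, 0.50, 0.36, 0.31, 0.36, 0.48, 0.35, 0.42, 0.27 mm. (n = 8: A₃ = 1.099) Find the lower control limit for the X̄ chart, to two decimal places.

100.42

X̄̄ = (100.83 + 100.73 + 100.84 + 100.63 + 100.81 + 101.00 + 100.91 + 100.86 + 100.86 + 101.07 + 100.85) / 11 = 100.8536
s̄ = (0.41 + 0.53 + 0.40 + 0.50 + 0.36 + 0.31 + 0.36 + 0.48 + 0.35 + 0.42 + 0.27) / 11 = 0.3991
LCL = X̄̄ − A₃·s̄ = 100.8536 − 1.099 × 0.3991 = 100.4150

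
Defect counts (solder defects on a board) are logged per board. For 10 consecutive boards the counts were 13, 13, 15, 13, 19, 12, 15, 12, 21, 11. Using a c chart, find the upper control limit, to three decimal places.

c̄ = (13 + 13 + 15 + 13 + 19 + 12 + 15 + 12 + 21 + 11) / 10 = 144 / 10 = 14.4000
UCL = c̄ + 3√c̄ = 14.4000 + 3 × √14.4000 = 14.4000 + 3 × 3.7947 = 25.7842

25.784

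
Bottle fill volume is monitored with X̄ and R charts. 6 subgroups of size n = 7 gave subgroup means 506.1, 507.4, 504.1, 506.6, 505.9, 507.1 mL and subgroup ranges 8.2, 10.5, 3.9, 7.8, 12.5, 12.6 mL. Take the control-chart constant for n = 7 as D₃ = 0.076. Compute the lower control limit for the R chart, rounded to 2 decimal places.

R̄ = (8.2 + 10.5 + 3.9 + 7.8 + 12.5 + 12.6) / 6 = 55.5000 / 6 = 9.2500
LCL_R = D₃·R̄ = 0.076 × 9.2500 = 0.7030

0.70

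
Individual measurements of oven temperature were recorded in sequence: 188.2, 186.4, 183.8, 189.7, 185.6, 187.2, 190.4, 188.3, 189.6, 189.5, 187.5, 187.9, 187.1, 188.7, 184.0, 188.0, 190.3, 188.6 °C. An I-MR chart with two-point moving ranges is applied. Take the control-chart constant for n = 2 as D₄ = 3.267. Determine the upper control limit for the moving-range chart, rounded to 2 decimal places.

Moving ranges: 1.8, 2.6, 5.9, 4.1, 1.6, 3.2, 2.1, 1.3, 0.1, 2.0, 0.4, 0.8, 1.6, 4.7, 4.0, 2.3, 1.7; M̄R̄ = 40.2000 / 17 = 2.3647
UCL_MR = D₄·M̄R̄ = 3.267 × 2.3647 = 7.7255

7.73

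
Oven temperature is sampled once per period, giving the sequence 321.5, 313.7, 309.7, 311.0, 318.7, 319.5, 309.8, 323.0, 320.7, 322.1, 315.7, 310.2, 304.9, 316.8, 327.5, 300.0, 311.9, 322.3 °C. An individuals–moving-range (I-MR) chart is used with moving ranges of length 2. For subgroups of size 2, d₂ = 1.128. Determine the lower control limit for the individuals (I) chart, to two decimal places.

293.94

X̄ = (321.5 + 313.7 + 309.7 + 311.0 + 318.7 + 319.5 + 309.8 + 323.0 + 320.7 + 322.1 + 315.7 + 310.2 + 304.9 + 316.8 + 327.5 + 300.0 + 311.9 + 322.3) / 18 = 315.5000
Moving ranges: 7.8, 4.0, 1.3, 7.7, 0.8, 9.7, 13.2, 2.3, 1.4, 6.4, 5.5, 5.3, 11.9, 10.7, 27.5, 11.9, 10.4; M̄R̄ = 137.8000 / 17 = 8.1059
LCL = X̄ − 3·M̄R̄/d₂ = 315.5000 − 3 × 8.1059 / 1.128 = 293.9418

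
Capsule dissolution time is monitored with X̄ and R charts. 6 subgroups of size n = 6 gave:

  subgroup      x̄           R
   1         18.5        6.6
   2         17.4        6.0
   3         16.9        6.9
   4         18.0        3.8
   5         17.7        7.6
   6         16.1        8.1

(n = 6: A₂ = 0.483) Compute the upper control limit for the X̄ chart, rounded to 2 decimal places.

20.57

X̄̄ = (18.5 + 17.4 + 16.9 + 18.0 + 17.7 + 16.1) / 6 = 104.6000 / 6 = 17.4333
R̄ = (6.6 + 6.0 + 6.9 + 3.8 + 7.6 + 8.1) / 6 = 39.0000 / 6 = 6.5000
UCL = X̄̄ + A₂·R̄ = 17.4333 + 0.483 × 6.5000 = 20.5728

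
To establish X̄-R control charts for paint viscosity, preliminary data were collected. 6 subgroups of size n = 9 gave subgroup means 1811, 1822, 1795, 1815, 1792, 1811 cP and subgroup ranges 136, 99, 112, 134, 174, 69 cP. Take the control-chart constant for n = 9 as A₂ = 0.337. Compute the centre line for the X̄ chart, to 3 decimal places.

X̄̄ = (1811 + 1822 + 1795 + 1815 + 1792 + 1811) / 6 = 10846.0000 / 6 = 1807.6667
CL = X̄̄ = 1807.6667

1807.667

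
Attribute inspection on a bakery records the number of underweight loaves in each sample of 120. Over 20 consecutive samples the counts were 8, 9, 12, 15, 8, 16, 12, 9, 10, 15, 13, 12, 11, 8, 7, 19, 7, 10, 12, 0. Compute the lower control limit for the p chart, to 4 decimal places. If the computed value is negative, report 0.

0.0109

p̄ = Σdᵢ / (k·n) = 213 / (20 × 120) = 0.08875
LCL = p̄ − 3·√(p̄(1−p̄)/n) = 0.08875 − 3 × 0.02596 = 0.01087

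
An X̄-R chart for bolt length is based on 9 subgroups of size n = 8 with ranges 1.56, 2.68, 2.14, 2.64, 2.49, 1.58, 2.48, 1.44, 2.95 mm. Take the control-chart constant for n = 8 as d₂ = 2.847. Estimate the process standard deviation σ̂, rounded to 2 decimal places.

0.78

R̄ = (1.56 + 2.68 + 2.14 + 2.64 + 2.49 + 1.58 + 2.48 + 1.44 + 2.95) / 9 = 2.2178
σ̂ = R̄ / d₂ = 2.2178 / 2.847 = 0.7790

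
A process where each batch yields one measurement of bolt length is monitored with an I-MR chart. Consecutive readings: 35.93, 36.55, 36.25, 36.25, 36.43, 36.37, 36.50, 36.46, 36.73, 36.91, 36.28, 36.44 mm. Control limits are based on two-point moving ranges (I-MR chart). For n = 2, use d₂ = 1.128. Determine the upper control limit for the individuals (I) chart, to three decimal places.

X̄ = (35.93 + 36.55 + 36.25 + 36.25 + 36.43 + 36.37 + 36.50 + 36.46 + 36.73 + 36.91 + 36.28 + 36.44) / 12 = 36.4250
Moving ranges: 0.62, 0.30, 0.00, 0.18, 0.06, 0.13, 0.04, 0.27, 0.18, 0.63, 0.16; M̄R̄ = 2.5700 / 11 = 0.2336
UCL = X̄ + 3·M̄R̄/d₂ = 36.4250 + 3 × 0.2336 / 1.128 = 37.0464

37.046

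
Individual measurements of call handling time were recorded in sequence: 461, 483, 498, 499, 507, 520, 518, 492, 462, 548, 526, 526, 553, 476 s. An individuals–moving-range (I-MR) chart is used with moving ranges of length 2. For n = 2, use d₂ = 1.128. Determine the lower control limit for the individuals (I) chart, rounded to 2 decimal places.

437.62

X̄ = (461 + 483 + 498 + 499 + 507 + 520 + 518 + 492 + 462 + 548 + 526 + 526 + 553 + 476) / 14 = 504.9286
Moving ranges: 22, 15, 1, 8, 13, 2, 26, 30, 86, 22, 0, 27, 77; M̄R̄ = 329.0000 / 13 = 25.3077
LCL = X̄ − 3·M̄R̄/d₂ = 504.9286 − 3 × 25.3077 / 1.128 = 437.6209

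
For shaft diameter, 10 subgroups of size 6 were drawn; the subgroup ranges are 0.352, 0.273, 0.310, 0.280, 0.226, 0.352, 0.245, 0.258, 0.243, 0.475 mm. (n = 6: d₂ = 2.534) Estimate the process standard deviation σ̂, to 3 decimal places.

0.119

R̄ = (0.352 + 0.273 + 0.310 + 0.280 + 0.226 + 0.352 + 0.245 + 0.258 + 0.243 + 0.475) / 10 = 0.3014
σ̂ = R̄ / d₂ = 0.3014 / 2.534 = 0.1189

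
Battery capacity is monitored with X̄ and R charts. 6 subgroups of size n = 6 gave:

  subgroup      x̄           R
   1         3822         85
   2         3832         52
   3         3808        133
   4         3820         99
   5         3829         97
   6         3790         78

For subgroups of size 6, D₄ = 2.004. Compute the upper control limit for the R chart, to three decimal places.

181.696

R̄ = (85 + 52 + 133 + 99 + 97 + 78) / 6 = 544.0000 / 6 = 90.6667
UCL_R = D₄·R̄ = 2.004 × 90.6667 = 181.6960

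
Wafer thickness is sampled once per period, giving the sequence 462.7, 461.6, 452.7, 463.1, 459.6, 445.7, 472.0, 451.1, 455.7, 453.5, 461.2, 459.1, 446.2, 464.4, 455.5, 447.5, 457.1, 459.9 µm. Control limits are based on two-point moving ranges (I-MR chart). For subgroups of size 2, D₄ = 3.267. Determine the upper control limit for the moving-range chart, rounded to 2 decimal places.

Moving ranges: 1.1, 8.9, 10.4, 3.5, 13.9, 26.3, 20.9, 4.6, 2.2, 7.7, 2.1, 12.9, 18.2, 8.9, 8.0, 9.6, 2.8; M̄R̄ = 162.0000 / 17 = 9.5294
UCL_MR = D₄·M̄R̄ = 3.267 × 9.5294 = 31.1326

31.13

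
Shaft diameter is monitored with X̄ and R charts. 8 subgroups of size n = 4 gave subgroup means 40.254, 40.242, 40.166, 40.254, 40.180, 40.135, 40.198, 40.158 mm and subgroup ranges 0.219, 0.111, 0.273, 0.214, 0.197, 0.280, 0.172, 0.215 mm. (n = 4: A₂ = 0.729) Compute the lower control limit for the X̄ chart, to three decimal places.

40.045

X̄̄ = (40.254 + 40.242 + 40.166 + 40.254 + 40.180 + 40.135 + 40.198 + 40.158) / 8 = 321.5870 / 8 = 40.1984
R̄ = (0.219 + 0.111 + 0.273 + 0.214 + 0.197 + 0.280 + 0.172 + 0.215) / 8 = 1.6810 / 8 = 0.2101
LCL = X̄̄ − A₂·R̄ = 40.1984 − 0.729 × 0.2101 = 40.0452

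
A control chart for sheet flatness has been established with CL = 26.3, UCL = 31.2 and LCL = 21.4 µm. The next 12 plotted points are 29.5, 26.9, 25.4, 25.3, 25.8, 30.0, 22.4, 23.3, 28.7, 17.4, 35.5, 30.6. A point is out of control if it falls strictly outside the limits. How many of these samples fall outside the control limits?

2

Compare each point to [21.4, 31.2]: sample 10 = 17.4 < LCL; sample 11 = 35.5 > UCL.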